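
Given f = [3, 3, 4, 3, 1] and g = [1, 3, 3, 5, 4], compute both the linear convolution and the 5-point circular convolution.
Linear: y_lin[0] = 3×1 = 3; y_lin[1] = 3×3 + 3×1 = 12; y_lin[2] = 3×3 + 3×3 + 4×1 = 22; y_lin[3] = 3×5 + 3×3 + 4×3 + 3×1 = 39; y_lin[4] = 3×4 + 3×5 + 4×3 + 3×3 + 1×1 = 49; y_lin[5] = 3×4 + 4×5 + 3×3 + 1×3 = 44; y_lin[6] = 4×4 + 3×5 + 1×3 = 34; y_lin[7] = 3×4 + 1×5 = 17; y_lin[8] = 1×4 = 4 → [3, 12, 22, 39, 49, 44, 34, 17, 4]. Circular (length 5): y[0] = 3×1 + 3×4 + 4×5 + 3×3 + 1×3 = 47; y[1] = 3×3 + 3×1 + 4×4 + 3×5 + 1×3 = 46; y[2] = 3×3 + 3×3 + 4×1 + 3×4 + 1×5 = 39; y[3] = 3×5 + 3×3 + 4×3 + 3×1 + 1×4 = 43; y[4] = 3×4 + 3×5 + 4×3 + 3×3 + 1×1 = 49 → [47, 46, 39, 43, 49]

Linear: [3, 12, 22, 39, 49, 44, 34, 17, 4], Circular: [47, 46, 39, 43, 49]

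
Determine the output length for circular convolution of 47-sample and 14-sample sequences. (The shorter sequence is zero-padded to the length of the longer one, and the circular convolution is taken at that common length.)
Circular convolution (zero-padding the shorter input) has length max(m, n) = max(47, 14) = 47

47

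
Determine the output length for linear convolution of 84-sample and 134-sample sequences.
Linear/full convolution length: m + n - 1 = 84 + 134 - 1 = 217

217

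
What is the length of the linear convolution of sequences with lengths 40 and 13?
Linear/full convolution length: m + n - 1 = 40 + 13 - 1 = 52

52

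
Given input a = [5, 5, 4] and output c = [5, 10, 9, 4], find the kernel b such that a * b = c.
Output length 4 = len(a) + len(b) - 1 ⇒ len(b) = 2. Solve b forward using b[k] = (c[k] - Σ_{i≥1} a[i]·b[k-i]) / a[0]: b[0] = c[0] / a[0] = 5 / 5 = 1; b[1] = (c[1] - 5×1) / a[0] = (10 - 5×1) / 5 = 1. So b = [1, 1]. Forward-check [5, 5, 4] * [1, 1]: c[0] = 5×1 = 5; c[1] = 5×1 + 5×1 = 10; c[2] = 5×1 + 4×1 = 9; c[3] = 4×1 = 4 → [5, 10, 9, 4] ✓

[1, 1]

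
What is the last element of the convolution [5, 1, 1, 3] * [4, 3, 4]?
Use y[k] = Σ_i a[i]·b[k-i] at k=5. y[5] = 3×4 = 12

12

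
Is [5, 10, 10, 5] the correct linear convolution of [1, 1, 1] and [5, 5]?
Recompute linear convolution of [1, 1, 1] and [5, 5]: y[0] = 1×5 = 5; y[1] = 1×5 + 1×5 = 10; y[2] = 1×5 + 1×5 = 10; y[3] = 1×5 = 5 → [5, 10, 10, 5]. Given [5, 10, 10, 5] matches, so answer: Yes

Yes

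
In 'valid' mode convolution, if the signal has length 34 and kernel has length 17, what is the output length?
'Valid' mode counts only positions where the kernel fully overlaps the signal: m - n + 1 = 34 - 17 + 1 = 18

18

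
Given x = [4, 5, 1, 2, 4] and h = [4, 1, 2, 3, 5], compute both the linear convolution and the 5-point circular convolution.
Linear: y_lin[0] = 4×4 = 16; y_lin[1] = 4×1 + 5×4 = 24; y_lin[2] = 4×2 + 5×1 + 1×4 = 17; y_lin[3] = 4×3 + 5×2 + 1×1 + 2×4 = 31; y_lin[4] = 4×5 + 5×3 + 1×2 + 2×1 + 4×4 = 55; y_lin[5] = 5×5 + 1×3 + 2×2 + 4×1 = 36; y_lin[6] = 1×5 + 2×3 + 4×2 = 19; y_lin[7] = 2×5 + 4×3 = 22; y_lin[8] = 4×5 = 20 → [16, 24, 17, 31, 55, 36, 19, 22, 20]. Circular (length 5): y[0] = 4×4 + 5×5 + 1×3 + 2×2 + 4×1 = 52; y[1] = 4×1 + 5×4 + 1×5 + 2×3 + 4×2 = 43; y[2] = 4×2 + 5×1 + 1×4 + 2×5 + 4×3 = 39; y[3] = 4×3 + 5×2 + 1×1 + 2×4 + 4×5 = 51; y[4] = 4×5 + 5×3 + 1×2 + 2×1 + 4×4 = 55 → [52, 43, 39, 51, 55]

Linear: [16, 24, 17, 31, 55, 36, 19, 22, 20], Circular: [52, 43, 39, 51, 55]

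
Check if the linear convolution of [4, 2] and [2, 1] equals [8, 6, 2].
Recompute linear convolution of [4, 2] and [2, 1]: y[0] = 4×2 = 8; y[1] = 4×1 + 2×2 = 8; y[2] = 2×1 = 2 → [8, 8, 2]. Compare to given [8, 6, 2]: they differ at index 1: given 6, correct 8, so answer: No

No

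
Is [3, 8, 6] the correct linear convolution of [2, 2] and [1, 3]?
Recompute linear convolution of [2, 2] and [1, 3]: y[0] = 2×1 = 2; y[1] = 2×3 + 2×1 = 8; y[2] = 2×3 = 6 → [2, 8, 6]. Compare to given [3, 8, 6]: they differ at index 0: given 3, correct 2, so answer: No

No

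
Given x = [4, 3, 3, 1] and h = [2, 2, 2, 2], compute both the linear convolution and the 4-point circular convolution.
Linear: y_lin[0] = 4×2 = 8; y_lin[1] = 4×2 + 3×2 = 14; y_lin[2] = 4×2 + 3×2 + 3×2 = 20; y_lin[3] = 4×2 + 3×2 + 3×2 + 1×2 = 22; y_lin[4] = 3×2 + 3×2 + 1×2 = 14; y_lin[5] = 3×2 + 1×2 = 8; y_lin[6] = 1×2 = 2 → [8, 14, 20, 22, 14, 8, 2]. Circular (length 4): y[0] = 4×2 + 3×2 + 3×2 + 1×2 = 22; y[1] = 4×2 + 3×2 + 3×2 + 1×2 = 22; y[2] = 4×2 + 3×2 + 3×2 + 1×2 = 22; y[3] = 4×2 + 3×2 + 3×2 + 1×2 = 22 → [22, 22, 22, 22]

Linear: [8, 14, 20, 22, 14, 8, 2], Circular: [22, 22, 22, 22]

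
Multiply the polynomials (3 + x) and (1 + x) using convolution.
Ascending coefficients: a = [3, 1], b = [1, 1]. c[0] = 3×1 = 3; c[1] = 3×1 + 1×1 = 4; c[2] = 1×1 = 1. Result coefficients: [3, 4, 1] → 3 + 4x + x^2

3 + 4x + x^2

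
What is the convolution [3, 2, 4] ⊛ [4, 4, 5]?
y[0] = 3×4 = 12; y[1] = 3×4 + 2×4 = 20; y[2] = 3×5 + 2×4 + 4×4 = 39; y[3] = 2×5 + 4×4 = 26; y[4] = 4×5 = 20

[12, 20, 39, 26, 20]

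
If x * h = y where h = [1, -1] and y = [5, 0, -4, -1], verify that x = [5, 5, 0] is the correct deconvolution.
Forward-compute [5, 5, 0] * [1, -1]: y[0] = 5×1 = 5; y[1] = 5×-1 + 5×1 = 0; y[2] = 5×-1 + 0×1 = -5; y[3] = 0×-1 = 0 → [5, 0, -5, 0]. Does not match given y = [5, 0, -4, -1].

Not verified. [5, 5, 0] * [1, -1] = [5, 0, -5, 0], which differs from [5, 0, -4, -1] at index 2.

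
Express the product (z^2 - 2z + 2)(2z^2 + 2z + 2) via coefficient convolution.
Ascending coefficients: a = [2, -2, 1], b = [2, 2, 2]. c[0] = 2×2 = 4; c[1] = 2×2 + -2×2 = 0; c[2] = 2×2 + -2×2 + 1×2 = 2; c[3] = -2×2 + 1×2 = -2; c[4] = 1×2 = 2. Result coefficients: [4, 0, 2, -2, 2] → 2z^4 - 2z^3 + 2z^2 + 4

2z^4 - 2z^3 + 2z^2 + 4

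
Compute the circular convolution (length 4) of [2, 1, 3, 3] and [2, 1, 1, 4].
Use y[k] = Σ_j f[j]·g[(k-j) mod 4]. y[0] = 2×2 + 1×4 + 3×1 + 3×1 = 14; y[1] = 2×1 + 1×2 + 3×4 + 3×1 = 19; y[2] = 2×1 + 1×1 + 3×2 + 3×4 = 21; y[3] = 2×4 + 1×1 + 3×1 + 3×2 = 18. Result: [14, 19, 21, 18]

[14, 19, 21, 18]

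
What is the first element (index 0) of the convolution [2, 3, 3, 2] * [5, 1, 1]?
Use y[k] = Σ_i a[i]·b[k-i] at k=0. y[0] = 2×5 = 10

10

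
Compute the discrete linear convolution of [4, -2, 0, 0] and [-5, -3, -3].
y[0] = 4×-5 = -20; y[1] = 4×-3 + -2×-5 = -2; y[2] = 4×-3 + -2×-3 + 0×-5 = -6; y[3] = -2×-3 + 0×-3 + 0×-5 = 6; y[4] = 0×-3 + 0×-3 = 0; y[5] = 0×-3 = 0

[-20, -2, -6, 6, 0, 0]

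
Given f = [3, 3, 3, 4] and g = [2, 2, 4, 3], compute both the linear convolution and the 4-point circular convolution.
Linear: y_lin[0] = 3×2 = 6; y_lin[1] = 3×2 + 3×2 = 12; y_lin[2] = 3×4 + 3×2 + 3×2 = 24; y_lin[3] = 3×3 + 3×4 + 3×2 + 4×2 = 35; y_lin[4] = 3×3 + 3×4 + 4×2 = 29; y_lin[5] = 3×3 + 4×4 = 25; y_lin[6] = 4×3 = 12 → [6, 12, 24, 35, 29, 25, 12]. Circular (length 4): y[0] = 3×2 + 3×3 + 3×4 + 4×2 = 35; y[1] = 3×2 + 3×2 + 3×3 + 4×4 = 37; y[2] = 3×4 + 3×2 + 3×2 + 4×3 = 36; y[3] = 3×3 + 3×4 + 3×2 + 4×2 = 35 → [35, 37, 36, 35]

Linear: [6, 12, 24, 35, 29, 25, 12], Circular: [35, 37, 36, 35]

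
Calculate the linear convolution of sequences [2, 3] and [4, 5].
y[0] = 2×4 = 8; y[1] = 2×5 + 3×4 = 22; y[2] = 3×5 = 15

[8, 22, 15]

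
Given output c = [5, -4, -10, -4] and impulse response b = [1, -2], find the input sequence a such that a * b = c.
Deconvolve c=[5, -4, -10, -4] by b=[1, -2]. Since b[0]=1, solve forward: a[0] = c[0] / 1 = 5; a[1] = (c[1] - 5×-2) / 1 = 6; a[2] = (c[2] - 6×-2) / 1 = 2. So a = [5, 6, 2]. Check by forward convolution: c[0] = 5×1 = 5; c[1] = 5×-2 + 6×1 = -4; c[2] = 6×-2 + 2×1 = -10; c[3] = 2×-2 = -4

[5, 6, 2]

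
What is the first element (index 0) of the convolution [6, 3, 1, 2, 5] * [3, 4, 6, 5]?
Use y[k] = Σ_i a[i]·b[k-i] at k=0. y[0] = 6×3 = 18

18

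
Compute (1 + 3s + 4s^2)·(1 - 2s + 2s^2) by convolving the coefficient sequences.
Ascending coefficients: a = [1, 3, 4], b = [1, -2, 2]. c[0] = 1×1 = 1; c[1] = 1×-2 + 3×1 = 1; c[2] = 1×2 + 3×-2 + 4×1 = 0; c[3] = 3×2 + 4×-2 = -2; c[4] = 4×2 = 8. Result coefficients: [1, 1, 0, -2, 8] → 1 + s - 2s^3 + 8s^4

1 + s - 2s^3 + 8s^4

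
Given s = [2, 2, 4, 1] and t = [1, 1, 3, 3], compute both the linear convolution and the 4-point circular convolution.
Linear: y_lin[0] = 2×1 = 2; y_lin[1] = 2×1 + 2×1 = 4; y_lin[2] = 2×3 + 2×1 + 4×1 = 12; y_lin[3] = 2×3 + 2×3 + 4×1 + 1×1 = 17; y_lin[4] = 2×3 + 4×3 + 1×1 = 19; y_lin[5] = 4×3 + 1×3 = 15; y_lin[6] = 1×3 = 3 → [2, 4, 12, 17, 19, 15, 3]. Circular (length 4): y[0] = 2×1 + 2×3 + 4×3 + 1×1 = 21; y[1] = 2×1 + 2×1 + 4×3 + 1×3 = 19; y[2] = 2×3 + 2×1 + 4×1 + 1×3 = 15; y[3] = 2×3 + 2×3 + 4×1 + 1×1 = 17 → [21, 19, 15, 17]

Linear: [2, 4, 12, 17, 19, 15, 3], Circular: [21, 19, 15, 17]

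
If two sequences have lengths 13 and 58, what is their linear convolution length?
Linear/full convolution length: m + n - 1 = 13 + 58 - 1 = 70

70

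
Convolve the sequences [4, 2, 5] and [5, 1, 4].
y[0] = 4×5 = 20; y[1] = 4×1 + 2×5 = 14; y[2] = 4×4 + 2×1 + 5×5 = 43; y[3] = 2×4 + 5×1 = 13; y[4] = 5×4 = 20

[20, 14, 43, 13, 20]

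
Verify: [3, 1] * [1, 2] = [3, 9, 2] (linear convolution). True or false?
Recompute linear convolution of [3, 1] and [1, 2]: y[0] = 3×1 = 3; y[1] = 3×2 + 1×1 = 7; y[2] = 1×2 = 2 → [3, 7, 2]. Compare to given [3, 9, 2]: they differ at index 1: given 9, correct 7, so answer: No

No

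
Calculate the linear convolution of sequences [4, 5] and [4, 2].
y[0] = 4×4 = 16; y[1] = 4×2 + 5×4 = 28; y[2] = 5×2 = 10

[16, 28, 10]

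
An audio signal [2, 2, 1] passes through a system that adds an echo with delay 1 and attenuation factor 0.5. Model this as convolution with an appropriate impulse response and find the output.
Direct-path + delayed-attenuated-path model → impulse response h = [1, 0.5] (1 at lag 0, 0.5 at lag 1). Output y[n] = x[n] + 0.5·x[n - 1] (with x[n] = 0 outside 0..2): y[0] = 2 + 0.5×0 = 2; y[1] = 2 + 0.5×2 = 3.0; y[2] = 1 + 0.5×2 = 2.0; y[3] = 0 + 0.5×1 = 0.5. So y = [2, 3.0, 2.0, 0.5]

[2, 3.0, 2.0, 0.5]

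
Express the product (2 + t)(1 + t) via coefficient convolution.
Ascending coefficients: a = [2, 1], b = [1, 1]. c[0] = 2×1 = 2; c[1] = 2×1 + 1×1 = 3; c[2] = 1×1 = 1. Result coefficients: [2, 3, 1] → 2 + 3t + t^2

2 + 3t + t^2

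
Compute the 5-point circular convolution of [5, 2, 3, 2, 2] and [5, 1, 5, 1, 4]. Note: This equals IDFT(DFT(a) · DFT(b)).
Either evaluate y[k] = Σ_j a[j]·b[(k-j) mod 5] directly, or use IDFT(DFT(a) · DFT(b)). y[0] = 5×5 + 2×4 + 3×1 + 2×5 + 2×1 = 48; y[1] = 5×1 + 2×5 + 3×4 + 2×1 + 2×5 = 39; y[2] = 5×5 + 2×1 + 3×5 + 2×4 + 2×1 = 52; y[3] = 5×1 + 2×5 + 3×1 + 2×5 + 2×4 = 36; y[4] = 5×4 + 2×1 + 3×5 + 2×1 + 2×5 = 49. Result: [48, 39, 52, 36, 49]

[48, 39, 52, 36, 49]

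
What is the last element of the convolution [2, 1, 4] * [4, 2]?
Use y[k] = Σ_i a[i]·b[k-i] at k=3. y[3] = 4×2 = 8

8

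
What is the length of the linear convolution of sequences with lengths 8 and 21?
Linear/full convolution length: m + n - 1 = 8 + 21 - 1 = 28

28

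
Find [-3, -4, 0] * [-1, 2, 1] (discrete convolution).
y[0] = -3×-1 = 3; y[1] = -3×2 + -4×-1 = -2; y[2] = -3×1 + -4×2 + 0×-1 = -11; y[3] = -4×1 + 0×2 = -4; y[4] = 0×1 = 0

[3, -2, -11, -4, 0]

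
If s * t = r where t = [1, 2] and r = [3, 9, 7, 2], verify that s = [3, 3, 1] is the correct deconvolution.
Forward-compute [3, 3, 1] * [1, 2]: r[0] = 3×1 = 3; r[1] = 3×2 + 3×1 = 9; r[2] = 3×2 + 1×1 = 7; r[3] = 1×2 = 2 → [3, 9, 7, 2]. Matches given r = [3, 9, 7, 2], so verified.

Verified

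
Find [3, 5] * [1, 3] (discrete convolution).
y[0] = 3×1 = 3; y[1] = 3×3 + 5×1 = 14; y[2] = 5×3 = 15

[3, 14, 15]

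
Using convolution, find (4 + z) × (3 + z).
Ascending coefficients: a = [4, 1], b = [3, 1]. c[0] = 4×3 = 12; c[1] = 4×1 + 1×3 = 7; c[2] = 1×1 = 1. Result coefficients: [12, 7, 1] → 12 + 7z + z^2

12 + 7z + z^2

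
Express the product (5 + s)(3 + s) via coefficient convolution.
Ascending coefficients: a = [5, 1], b = [3, 1]. c[0] = 5×3 = 15; c[1] = 5×1 + 1×3 = 8; c[2] = 1×1 = 1. Result coefficients: [15, 8, 1] → 15 + 8s + s^2

15 + 8s + s^2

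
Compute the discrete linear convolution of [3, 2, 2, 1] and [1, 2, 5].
y[0] = 3×1 = 3; y[1] = 3×2 + 2×1 = 8; y[2] = 3×5 + 2×2 + 2×1 = 21; y[3] = 2×5 + 2×2 + 1×1 = 15; y[4] = 2×5 + 1×2 = 12; y[5] = 1×5 = 5

[3, 8, 21, 15, 12, 5]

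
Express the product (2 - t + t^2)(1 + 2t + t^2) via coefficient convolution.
Ascending coefficients: a = [2, -1, 1], b = [1, 2, 1]. c[0] = 2×1 = 2; c[1] = 2×2 + -1×1 = 3; c[2] = 2×1 + -1×2 + 1×1 = 1; c[3] = -1×1 + 1×2 = 1; c[4] = 1×1 = 1. Result coefficients: [2, 3, 1, 1, 1] → 2 + 3t + t^2 + t^3 + t^4

2 + 3t + t^2 + t^3 + t^4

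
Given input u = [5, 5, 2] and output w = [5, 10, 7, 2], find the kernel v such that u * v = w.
Output length 4 = len(u) + len(v) - 1 ⇒ len(v) = 2. Solve v forward using v[k] = (w[k] - Σ_{i≥1} u[i]·v[k-i]) / u[0]: v[0] = w[0] / u[0] = 5 / 5 = 1; v[1] = (w[1] - 5×1) / u[0] = (10 - 5×1) / 5 = 1. So v = [1, 1]. Forward-check [5, 5, 2] * [1, 1]: w[0] = 5×1 = 5; w[1] = 5×1 + 5×1 = 10; w[2] = 5×1 + 2×1 = 7; w[3] = 2×1 = 2 → [5, 10, 7, 2] ✓

[1, 1]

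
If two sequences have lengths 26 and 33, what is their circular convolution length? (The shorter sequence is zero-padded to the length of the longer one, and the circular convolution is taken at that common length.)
Circular convolution (zero-padding the shorter input) has length max(m, n) = max(26, 33) = 33

33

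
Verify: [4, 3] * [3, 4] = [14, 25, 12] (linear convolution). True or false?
Recompute linear convolution of [4, 3] and [3, 4]: y[0] = 4×3 = 12; y[1] = 4×4 + 3×3 = 25; y[2] = 3×4 = 12 → [12, 25, 12]. Compare to given [14, 25, 12]: they differ at index 0: given 14, correct 12, so answer: No

No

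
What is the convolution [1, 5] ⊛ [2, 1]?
y[0] = 1×2 = 2; y[1] = 1×1 + 5×2 = 11; y[2] = 5×1 = 5

[2, 11, 5]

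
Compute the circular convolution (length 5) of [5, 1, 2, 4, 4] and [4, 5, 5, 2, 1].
Use y[k] = Σ_j f[j]·g[(k-j) mod 5]. y[0] = 5×4 + 1×1 + 2×2 + 4×5 + 4×5 = 65; y[1] = 5×5 + 1×4 + 2×1 + 4×2 + 4×5 = 59; y[2] = 5×5 + 1×5 + 2×4 + 4×1 + 4×2 = 50; y[3] = 5×2 + 1×5 + 2×5 + 4×4 + 4×1 = 45; y[4] = 5×1 + 1×2 + 2×5 + 4×5 + 4×4 = 53. Result: [65, 59, 50, 45, 53]

[65, 59, 50, 45, 53]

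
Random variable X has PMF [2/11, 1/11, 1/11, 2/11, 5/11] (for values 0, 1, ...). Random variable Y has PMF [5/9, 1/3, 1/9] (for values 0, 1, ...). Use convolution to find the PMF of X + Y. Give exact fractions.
P(X+Y=k) = Σ_i P(X=i)·P(Y=k-i) — a convolution of [2/11, 1/11, 1/11, 2/11, 5/11] and [5/9, 1/3, 1/9]. P(X+Y=0) = (2/11)×(5/9) = 10/99; P(X+Y=1) = (2/11)×(1/3) + (1/11)×(5/9) = 2/33 + 5/99 = 1/9; P(X+Y=2) = (2/11)×(1/9) + (1/11)×(1/3) + (1/11)×(5/9) = 2/99 + 1/33 + 5/99 = 10/99; P(X+Y=3) = (1/11)×(1/9) + (1/11)×(1/3) + (2/11)×(5/9) = 1/99 + 1/33 + 10/99 = 14/99; P(X+Y=4) = (1/11)×(1/9) + (2/11)×(1/3) + (5/11)×(5/9) = 1/99 + 2/33 + 25/99 = 32/99; P(X+Y=5) = (2/11)×(1/9) + (5/11)×(1/3) = 2/99 + 5/33 = 17/99; P(X+Y=6) = (5/11)×(1/9) = 5/99. PMF: [10/99, 1/9, 10/99, 14/99, 32/99, 17/99, 5/99] (sums to 1 ✓)

[10/99, 1/9, 10/99, 14/99, 32/99, 17/99, 5/99]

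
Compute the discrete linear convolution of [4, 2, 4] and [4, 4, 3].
y[0] = 4×4 = 16; y[1] = 4×4 + 2×4 = 24; y[2] = 4×3 + 2×4 + 4×4 = 36; y[3] = 2×3 + 4×4 = 22; y[4] = 4×3 = 12

[16, 24, 36, 22, 12]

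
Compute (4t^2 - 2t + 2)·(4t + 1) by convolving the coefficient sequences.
Ascending coefficients: a = [2, -2, 4], b = [1, 4]. c[0] = 2×1 = 2; c[1] = 2×4 + -2×1 = 6; c[2] = -2×4 + 4×1 = -4; c[3] = 4×4 = 16. Result coefficients: [2, 6, -4, 16] → 16t^3 - 4t^2 + 6t + 2

16t^3 - 4t^2 + 6t + 2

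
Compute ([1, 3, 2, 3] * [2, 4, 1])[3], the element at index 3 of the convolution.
Use y[k] = Σ_i a[i]·b[k-i] at k=3. y[3] = 3×1 + 2×4 + 3×2 = 17

17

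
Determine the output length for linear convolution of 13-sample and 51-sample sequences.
Linear/full convolution length: m + n - 1 = 13 + 51 - 1 = 63

63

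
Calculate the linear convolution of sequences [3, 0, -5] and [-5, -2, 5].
y[0] = 3×-5 = -15; y[1] = 3×-2 + 0×-5 = -6; y[2] = 3×5 + 0×-2 + -5×-5 = 40; y[3] = 0×5 + -5×-2 = 10; y[4] = -5×5 = -25

[-15, -6, 40, 10, -25]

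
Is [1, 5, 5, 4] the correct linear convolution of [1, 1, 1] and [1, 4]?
Recompute linear convolution of [1, 1, 1] and [1, 4]: y[0] = 1×1 = 1; y[1] = 1×4 + 1×1 = 5; y[2] = 1×4 + 1×1 = 5; y[3] = 1×4 = 4 → [1, 5, 5, 4]. Given [1, 5, 5, 4] matches, so answer: Yes

Yes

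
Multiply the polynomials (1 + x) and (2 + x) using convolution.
Ascending coefficients: a = [1, 1], b = [2, 1]. c[0] = 1×2 = 2; c[1] = 1×1 + 1×2 = 3; c[2] = 1×1 = 1. Result coefficients: [2, 3, 1] → 2 + 3x + x^2

2 + 3x + x^2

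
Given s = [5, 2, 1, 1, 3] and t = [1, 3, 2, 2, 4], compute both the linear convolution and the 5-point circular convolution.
Linear: y_lin[0] = 5×1 = 5; y_lin[1] = 5×3 + 2×1 = 17; y_lin[2] = 5×2 + 2×3 + 1×1 = 17; y_lin[3] = 5×2 + 2×2 + 1×3 + 1×1 = 18; y_lin[4] = 5×4 + 2×2 + 1×2 + 1×3 + 3×1 = 32; y_lin[5] = 2×4 + 1×2 + 1×2 + 3×3 = 21; y_lin[6] = 1×4 + 1×2 + 3×2 = 12; y_lin[7] = 1×4 + 3×2 = 10; y_lin[8] = 3×4 = 12 → [5, 17, 17, 18, 32, 21, 12, 10, 12]. Circular (length 5): y[0] = 5×1 + 2×4 + 1×2 + 1×2 + 3×3 = 26; y[1] = 5×3 + 2×1 + 1×4 + 1×2 + 3×2 = 29; y[2] = 5×2 + 2×3 + 1×1 + 1×4 + 3×2 = 27; y[3] = 5×2 + 2×2 + 1×3 + 1×1 + 3×4 = 30; y[4] = 5×4 + 2×2 + 1×2 + 1×3 + 3×1 = 32 → [26, 29, 27, 30, 32]

Linear: [5, 17, 17, 18, 32, 21, 12, 10, 12], Circular: [26, 29, 27, 30, 32]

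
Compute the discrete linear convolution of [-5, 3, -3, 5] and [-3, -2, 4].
y[0] = -5×-3 = 15; y[1] = -5×-2 + 3×-3 = 1; y[2] = -5×4 + 3×-2 + -3×-3 = -17; y[3] = 3×4 + -3×-2 + 5×-3 = 3; y[4] = -3×4 + 5×-2 = -22; y[5] = 5×4 = 20

[15, 1, -17, 3, -22, 20]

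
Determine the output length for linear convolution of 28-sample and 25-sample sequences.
Linear/full convolution length: m + n - 1 = 28 + 25 - 1 = 52

52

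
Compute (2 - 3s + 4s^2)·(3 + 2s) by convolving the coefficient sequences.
Ascending coefficients: a = [2, -3, 4], b = [3, 2]. c[0] = 2×3 = 6; c[1] = 2×2 + -3×3 = -5; c[2] = -3×2 + 4×3 = 6; c[3] = 4×2 = 8. Result coefficients: [6, -5, 6, 8] → 6 - 5s + 6s^2 + 8s^3

6 - 5s + 6s^2 + 8s^3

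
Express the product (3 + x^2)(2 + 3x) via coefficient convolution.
Ascending coefficients: a = [3, 0, 1], b = [2, 3]. c[0] = 3×2 = 6; c[1] = 3×3 + 0×2 = 9; c[2] = 0×3 + 1×2 = 2; c[3] = 1×3 = 3. Result coefficients: [6, 9, 2, 3] → 6 + 9x + 2x^2 + 3x^3

6 + 9x + 2x^2 + 3x^3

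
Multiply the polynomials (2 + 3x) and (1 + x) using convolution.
Ascending coefficients: a = [2, 3], b = [1, 1]. c[0] = 2×1 = 2; c[1] = 2×1 + 3×1 = 5; c[2] = 3×1 = 3. Result coefficients: [2, 5, 3] → 2 + 5x + 3x^2

2 + 5x + 3x^2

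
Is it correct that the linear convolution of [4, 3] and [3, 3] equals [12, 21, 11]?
Recompute linear convolution of [4, 3] and [3, 3]: y[0] = 4×3 = 12; y[1] = 4×3 + 3×3 = 21; y[2] = 3×3 = 9 → [12, 21, 9]. Compare to given [12, 21, 11]: they differ at index 2: given 11, correct 9, so answer: No

No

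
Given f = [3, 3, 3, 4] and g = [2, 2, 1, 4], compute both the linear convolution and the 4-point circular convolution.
Linear: y_lin[0] = 3×2 = 6; y_lin[1] = 3×2 + 3×2 = 12; y_lin[2] = 3×1 + 3×2 + 3×2 = 15; y_lin[3] = 3×4 + 3×1 + 3×2 + 4×2 = 29; y_lin[4] = 3×4 + 3×1 + 4×2 = 23; y_lin[5] = 3×4 + 4×1 = 16; y_lin[6] = 4×4 = 16 → [6, 12, 15, 29, 23, 16, 16]. Circular (length 4): y[0] = 3×2 + 3×4 + 3×1 + 4×2 = 29; y[1] = 3×2 + 3×2 + 3×4 + 4×1 = 28; y[2] = 3×1 + 3×2 + 3×2 + 4×4 = 31; y[3] = 3×4 + 3×1 + 3×2 + 4×2 = 29 → [29, 28, 31, 29]

Linear: [6, 12, 15, 29, 23, 16, 16], Circular: [29, 28, 31, 29]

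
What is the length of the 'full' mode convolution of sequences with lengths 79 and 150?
Linear/full convolution length: m + n - 1 = 79 + 150 - 1 = 228

228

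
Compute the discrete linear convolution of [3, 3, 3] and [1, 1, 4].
y[0] = 3×1 = 3; y[1] = 3×1 + 3×1 = 6; y[2] = 3×4 + 3×1 + 3×1 = 18; y[3] = 3×4 + 3×1 = 15; y[4] = 3×4 = 12

[3, 6, 18, 15, 12]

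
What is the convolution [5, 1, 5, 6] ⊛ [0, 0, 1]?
y[0] = 5×0 = 0; y[1] = 5×0 + 1×0 = 0; y[2] = 5×1 + 1×0 + 5×0 = 5; y[3] = 1×1 + 5×0 + 6×0 = 1; y[4] = 5×1 + 6×0 = 5; y[5] = 6×1 = 6

[0, 0, 5, 1, 5, 6]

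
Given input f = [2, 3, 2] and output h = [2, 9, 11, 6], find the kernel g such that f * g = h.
Output length 4 = len(f) + len(g) - 1 ⇒ len(g) = 2. Solve g forward using g[k] = (h[k] - Σ_{i≥1} f[i]·g[k-i]) / f[0]: g[0] = h[0] / f[0] = 2 / 2 = 1; g[1] = (h[1] - 3×1) / f[0] = (9 - 3×1) / 2 = 3. So g = [1, 3]. Forward-check [2, 3, 2] * [1, 3]: h[0] = 2×1 = 2; h[1] = 2×3 + 3×1 = 9; h[2] = 3×3 + 2×1 = 11; h[3] = 2×3 = 6 → [2, 9, 11, 6] ✓

[1, 3]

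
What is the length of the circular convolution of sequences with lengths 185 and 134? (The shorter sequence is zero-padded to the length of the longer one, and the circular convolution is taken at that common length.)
Circular convolution (zero-padding the shorter input) has length max(m, n) = max(185, 134) = 185

185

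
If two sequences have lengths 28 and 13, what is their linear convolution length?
Linear/full convolution length: m + n - 1 = 28 + 13 - 1 = 40

40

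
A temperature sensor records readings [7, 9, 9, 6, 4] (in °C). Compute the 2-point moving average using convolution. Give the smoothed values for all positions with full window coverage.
2-point moving average kernel = [1, 1]. Apply in 'valid' mode (full window coverage): avg[0] = (7 + 9) / 2 = 8.0; avg[1] = (9 + 9) / 2 = 9.0; avg[2] = (9 + 6) / 2 = 7.5; avg[3] = (6 + 4) / 2 = 5.0. Smoothed values: [8.0, 9.0, 7.5, 5.0]

[8.0, 9.0, 7.5, 5.0]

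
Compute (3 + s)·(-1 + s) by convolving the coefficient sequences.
Ascending coefficients: a = [3, 1], b = [-1, 1]. c[0] = 3×-1 = -3; c[1] = 3×1 + 1×-1 = 2; c[2] = 1×1 = 1. Result coefficients: [-3, 2, 1] → -3 + 2s + s^2

-3 + 2s + s^2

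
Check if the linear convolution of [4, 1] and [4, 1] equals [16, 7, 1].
Recompute linear convolution of [4, 1] and [4, 1]: y[0] = 4×4 = 16; y[1] = 4×1 + 1×4 = 8; y[2] = 1×1 = 1 → [16, 8, 1]. Compare to given [16, 7, 1]: they differ at index 1: given 7, correct 8, so answer: No

No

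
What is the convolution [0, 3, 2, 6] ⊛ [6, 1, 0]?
y[0] = 0×6 = 0; y[1] = 0×1 + 3×6 = 18; y[2] = 0×0 + 3×1 + 2×6 = 15; y[3] = 3×0 + 2×1 + 6×6 = 38; y[4] = 2×0 + 6×1 = 6; y[5] = 6×0 = 0

[0, 18, 15, 38, 6, 0]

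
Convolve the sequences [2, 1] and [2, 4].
y[0] = 2×2 = 4; y[1] = 2×4 + 1×2 = 10; y[2] = 1×4 = 4

[4, 10, 4]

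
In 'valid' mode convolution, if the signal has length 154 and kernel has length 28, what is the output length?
'Valid' mode counts only positions where the kernel fully overlaps the signal: m - n + 1 = 154 - 28 + 1 = 127

127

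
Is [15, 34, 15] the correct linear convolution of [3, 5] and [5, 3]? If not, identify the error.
Recompute linear convolution of [3, 5] and [5, 3]: y[0] = 3×5 = 15; y[1] = 3×3 + 5×5 = 34; y[2] = 5×3 = 15 → [15, 34, 15]. Given [15, 34, 15] matches, so answer: Yes

Yes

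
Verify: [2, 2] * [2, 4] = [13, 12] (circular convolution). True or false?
Recompute circular convolution of [2, 2] and [2, 4]: y[0] = 2×2 + 2×4 = 12; y[1] = 2×4 + 2×2 = 12 → [12, 12]. Compare to given [13, 12]: they differ at index 0: given 13, correct 12, so answer: No

No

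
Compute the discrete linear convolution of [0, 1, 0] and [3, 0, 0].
y[0] = 0×3 = 0; y[1] = 0×0 + 1×3 = 3; y[2] = 0×0 + 1×0 + 0×3 = 0; y[3] = 1×0 + 0×0 = 0; y[4] = 0×0 = 0

[0, 3, 0, 0, 0]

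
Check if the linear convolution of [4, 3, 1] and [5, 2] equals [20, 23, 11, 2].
Recompute linear convolution of [4, 3, 1] and [5, 2]: y[0] = 4×5 = 20; y[1] = 4×2 + 3×5 = 23; y[2] = 3×2 + 1×5 = 11; y[3] = 1×2 = 2 → [20, 23, 11, 2]. Given [20, 23, 11, 2] matches, so answer: Yes

Yes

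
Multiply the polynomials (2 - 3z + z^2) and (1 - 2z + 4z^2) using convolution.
Ascending coefficients: a = [2, -3, 1], b = [1, -2, 4]. c[0] = 2×1 = 2; c[1] = 2×-2 + -3×1 = -7; c[2] = 2×4 + -3×-2 + 1×1 = 15; c[3] = -3×4 + 1×-2 = -14; c[4] = 1×4 = 4. Result coefficients: [2, -7, 15, -14, 4] → 2 - 7z + 15z^2 - 14z^3 + 4z^4

2 - 7z + 15z^2 - 14z^3 + 4z^4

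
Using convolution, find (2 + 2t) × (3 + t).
Ascending coefficients: a = [2, 2], b = [3, 1]. c[0] = 2×3 = 6; c[1] = 2×1 + 2×3 = 8; c[2] = 2×1 = 2. Result coefficients: [6, 8, 2] → 6 + 8t + 2t^2

6 + 8t + 2t^2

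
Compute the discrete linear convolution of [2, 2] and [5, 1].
y[0] = 2×5 = 10; y[1] = 2×1 + 2×5 = 12; y[2] = 2×1 = 2

[10, 12, 2]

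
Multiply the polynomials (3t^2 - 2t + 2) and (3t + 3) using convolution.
Ascending coefficients: a = [2, -2, 3], b = [3, 3]. c[0] = 2×3 = 6; c[1] = 2×3 + -2×3 = 0; c[2] = -2×3 + 3×3 = 3; c[3] = 3×3 = 9. Result coefficients: [6, 0, 3, 9] → 9t^3 + 3t^2 + 6

9t^3 + 3t^2 + 6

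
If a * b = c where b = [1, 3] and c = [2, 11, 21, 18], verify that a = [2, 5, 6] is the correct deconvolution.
Forward-compute [2, 5, 6] * [1, 3]: c[0] = 2×1 = 2; c[1] = 2×3 + 5×1 = 11; c[2] = 5×3 + 6×1 = 21; c[3] = 6×3 = 18 → [2, 11, 21, 18]. Matches given c = [2, 11, 21, 18], so verified.

Verified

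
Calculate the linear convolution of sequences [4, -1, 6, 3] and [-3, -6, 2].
y[0] = 4×-3 = -12; y[1] = 4×-6 + -1×-3 = -21; y[2] = 4×2 + -1×-6 + 6×-3 = -4; y[3] = -1×2 + 6×-6 + 3×-3 = -47; y[4] = 6×2 + 3×-6 = -6; y[5] = 3×2 = 6

[-12, -21, -4, -47, -6, 6]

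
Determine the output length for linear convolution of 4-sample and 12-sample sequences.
Linear/full convolution length: m + n - 1 = 4 + 12 - 1 = 15

15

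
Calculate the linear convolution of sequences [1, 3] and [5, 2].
y[0] = 1×5 = 5; y[1] = 1×2 + 3×5 = 17; y[2] = 3×2 = 6

[5, 17, 6]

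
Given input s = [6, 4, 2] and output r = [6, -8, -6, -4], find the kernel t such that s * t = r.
Output length 4 = len(s) + len(t) - 1 ⇒ len(t) = 2. Solve t forward using t[k] = (r[k] - Σ_{i≥1} s[i]·t[k-i]) / s[0]: t[0] = r[0] / s[0] = 6 / 6 = 1; t[1] = (r[1] - 4×1) / s[0] = (-8 - 4×1) / 6 = -2. So t = [1, -2]. Forward-check [6, 4, 2] * [1, -2]: r[0] = 6×1 = 6; r[1] = 6×-2 + 4×1 = -8; r[2] = 4×-2 + 2×1 = -6; r[3] = 2×-2 = -4 → [6, -8, -6, -4] ✓

[1, -2]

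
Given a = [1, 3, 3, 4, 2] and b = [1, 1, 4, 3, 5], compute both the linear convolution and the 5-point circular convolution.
Linear: y_lin[0] = 1×1 = 1; y_lin[1] = 1×1 + 3×1 = 4; y_lin[2] = 1×4 + 3×1 + 3×1 = 10; y_lin[3] = 1×3 + 3×4 + 3×1 + 4×1 = 22; y_lin[4] = 1×5 + 3×3 + 3×4 + 4×1 + 2×1 = 32; y_lin[5] = 3×5 + 3×3 + 4×4 + 2×1 = 42; y_lin[6] = 3×5 + 4×3 + 2×4 = 35; y_lin[7] = 4×5 + 2×3 = 26; y_lin[8] = 2×5 = 10 → [1, 4, 10, 22, 32, 42, 35, 26, 10]. Circular (length 5): y[0] = 1×1 + 3×5 + 3×3 + 4×4 + 2×1 = 43; y[1] = 1×1 + 3×1 + 3×5 + 4×3 + 2×4 = 39; y[2] = 1×4 + 3×1 + 3×1 + 4×5 + 2×3 = 36; y[3] = 1×3 + 3×4 + 3×1 + 4×1 + 2×5 = 32; y[4] = 1×5 + 3×3 + 3×4 + 4×1 + 2×1 = 32 → [43, 39, 36, 32, 32]

Linear: [1, 4, 10, 22, 32, 42, 35, 26, 10], Circular: [43, 39, 36, 32, 32]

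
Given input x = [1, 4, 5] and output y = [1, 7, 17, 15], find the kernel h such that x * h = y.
Output length 4 = len(x) + len(h) - 1 ⇒ len(h) = 2. Solve h forward using h[k] = (y[k] - Σ_{i≥1} x[i]·h[k-i]) / x[0]: h[0] = y[0] / x[0] = 1 / 1 = 1; h[1] = (y[1] - 4×1) / x[0] = (7 - 4×1) / 1 = 3. So h = [1, 3]. Forward-check [1, 4, 5] * [1, 3]: y[0] = 1×1 = 1; y[1] = 1×3 + 4×1 = 7; y[2] = 4×3 + 5×1 = 17; y[3] = 5×3 = 15 → [1, 7, 17, 15] ✓

[1, 3]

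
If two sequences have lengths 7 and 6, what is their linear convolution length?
Linear/full convolution length: m + n - 1 = 7 + 6 - 1 = 12

12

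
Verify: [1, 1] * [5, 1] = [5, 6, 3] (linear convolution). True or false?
Recompute linear convolution of [1, 1] and [5, 1]: y[0] = 1×5 = 5; y[1] = 1×1 + 1×5 = 6; y[2] = 1×1 = 1 → [5, 6, 1]. Compare to given [5, 6, 3]: they differ at index 2: given 3, correct 1, so answer: No

No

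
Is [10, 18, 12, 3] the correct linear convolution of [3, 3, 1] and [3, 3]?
Recompute linear convolution of [3, 3, 1] and [3, 3]: y[0] = 3×3 = 9; y[1] = 3×3 + 3×3 = 18; y[2] = 3×3 + 1×3 = 12; y[3] = 1×3 = 3 → [9, 18, 12, 3]. Compare to given [10, 18, 12, 3]: they differ at index 0: given 10, correct 9, so answer: No

No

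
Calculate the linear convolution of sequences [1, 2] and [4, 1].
y[0] = 1×4 = 4; y[1] = 1×1 + 2×4 = 9; y[2] = 2×1 = 2

[4, 9, 2]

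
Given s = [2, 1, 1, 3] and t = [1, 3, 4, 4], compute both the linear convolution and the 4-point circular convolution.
Linear: y_lin[0] = 2×1 = 2; y_lin[1] = 2×3 + 1×1 = 7; y_lin[2] = 2×4 + 1×3 + 1×1 = 12; y_lin[3] = 2×4 + 1×4 + 1×3 + 3×1 = 18; y_lin[4] = 1×4 + 1×4 + 3×3 = 17; y_lin[5] = 1×4 + 3×4 = 16; y_lin[6] = 3×4 = 12 → [2, 7, 12, 18, 17, 16, 12]. Circular (length 4): y[0] = 2×1 + 1×4 + 1×4 + 3×3 = 19; y[1] = 2×3 + 1×1 + 1×4 + 3×4 = 23; y[2] = 2×4 + 1×3 + 1×1 + 3×4 = 24; y[3] = 2×4 + 1×4 + 1×3 + 3×1 = 18 → [19, 23, 24, 18]

Linear: [2, 7, 12, 18, 17, 16, 12], Circular: [19, 23, 24, 18]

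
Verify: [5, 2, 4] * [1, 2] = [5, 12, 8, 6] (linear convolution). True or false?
Recompute linear convolution of [5, 2, 4] and [1, 2]: y[0] = 5×1 = 5; y[1] = 5×2 + 2×1 = 12; y[2] = 2×2 + 4×1 = 8; y[3] = 4×2 = 8 → [5, 12, 8, 8]. Compare to given [5, 12, 8, 6]: they differ at index 3: given 6, correct 8, so answer: No

No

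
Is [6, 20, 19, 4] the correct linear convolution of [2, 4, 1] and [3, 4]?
Recompute linear convolution of [2, 4, 1] and [3, 4]: y[0] = 2×3 = 6; y[1] = 2×4 + 4×3 = 20; y[2] = 4×4 + 1×3 = 19; y[3] = 1×4 = 4 → [6, 20, 19, 4]. Given [6, 20, 19, 4] matches, so answer: Yes

Yes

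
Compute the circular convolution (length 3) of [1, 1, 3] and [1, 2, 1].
Use y[k] = Σ_j a[j]·b[(k-j) mod 3]. y[0] = 1×1 + 1×1 + 3×2 = 8; y[1] = 1×2 + 1×1 + 3×1 = 6; y[2] = 1×1 + 1×2 + 3×1 = 6. Result: [8, 6, 6]

[8, 6, 6]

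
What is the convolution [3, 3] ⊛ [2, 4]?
y[0] = 3×2 = 6; y[1] = 3×4 + 3×2 = 18; y[2] = 3×4 = 12

[6, 18, 12]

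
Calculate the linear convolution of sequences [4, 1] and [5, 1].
y[0] = 4×5 = 20; y[1] = 4×1 + 1×5 = 9; y[2] = 1×1 = 1

[20, 9, 1]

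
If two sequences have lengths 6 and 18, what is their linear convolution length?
Linear/full convolution length: m + n - 1 = 6 + 18 - 1 = 23

23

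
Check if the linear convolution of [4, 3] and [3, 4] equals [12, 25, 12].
Recompute linear convolution of [4, 3] and [3, 4]: y[0] = 4×3 = 12; y[1] = 4×4 + 3×3 = 25; y[2] = 3×4 = 12 → [12, 25, 12]. Given [12, 25, 12] matches, so answer: Yes

Yes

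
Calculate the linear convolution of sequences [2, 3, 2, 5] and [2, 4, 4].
y[0] = 2×2 = 4; y[1] = 2×4 + 3×2 = 14; y[2] = 2×4 + 3×4 + 2×2 = 24; y[3] = 3×4 + 2×4 + 5×2 = 30; y[4] = 2×4 + 5×4 = 28; y[5] = 5×4 = 20

[4, 14, 24, 30, 28, 20]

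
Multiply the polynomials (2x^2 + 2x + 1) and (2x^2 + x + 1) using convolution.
Ascending coefficients: a = [1, 2, 2], b = [1, 1, 2]. c[0] = 1×1 = 1; c[1] = 1×1 + 2×1 = 3; c[2] = 1×2 + 2×1 + 2×1 = 6; c[3] = 2×2 + 2×1 = 6; c[4] = 2×2 = 4. Result coefficients: [1, 3, 6, 6, 4] → 4x^4 + 6x^3 + 6x^2 + 3x + 1

4x^4 + 6x^3 + 6x^2 + 3x + 1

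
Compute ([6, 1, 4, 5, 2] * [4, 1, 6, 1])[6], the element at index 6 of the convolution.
Use y[k] = Σ_i a[i]·b[k-i] at k=6. y[6] = 5×1 + 2×6 = 17

17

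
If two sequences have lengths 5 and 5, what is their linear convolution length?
Linear/full convolution length: m + n - 1 = 5 + 5 - 1 = 9

9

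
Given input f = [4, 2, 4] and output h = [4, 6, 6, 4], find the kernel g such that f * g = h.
Output length 4 = len(f) + len(g) - 1 ⇒ len(g) = 2. Solve g forward using g[k] = (h[k] - Σ_{i≥1} f[i]·g[k-i]) / f[0]: g[0] = h[0] / f[0] = 4 / 4 = 1; g[1] = (h[1] - 2×1) / f[0] = (6 - 2×1) / 4 = 1. So g = [1, 1]. Forward-check [4, 2, 4] * [1, 1]: h[0] = 4×1 = 4; h[1] = 4×1 + 2×1 = 6; h[2] = 2×1 + 4×1 = 6; h[3] = 4×1 = 4 → [4, 6, 6, 4] ✓

[1, 1]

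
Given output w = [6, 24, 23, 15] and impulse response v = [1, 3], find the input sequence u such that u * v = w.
Deconvolve w=[6, 24, 23, 15] by v=[1, 3]. Since v[0]=1, solve forward: u[0] = w[0] / 1 = 6; u[1] = (w[1] - 6×3) / 1 = 6; u[2] = (w[2] - 6×3) / 1 = 5. So u = [6, 6, 5]. Check by forward convolution: w[0] = 6×1 = 6; w[1] = 6×3 + 6×1 = 24; w[2] = 6×3 + 5×1 = 23; w[3] = 5×3 = 15

[6, 6, 5]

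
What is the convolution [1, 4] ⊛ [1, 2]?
y[0] = 1×1 = 1; y[1] = 1×2 + 4×1 = 6; y[2] = 4×2 = 8

[1, 6, 8]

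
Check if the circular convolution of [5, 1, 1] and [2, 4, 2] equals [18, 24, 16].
Recompute circular convolution of [5, 1, 1] and [2, 4, 2]: y[0] = 5×2 + 1×2 + 1×4 = 16; y[1] = 5×4 + 1×2 + 1×2 = 24; y[2] = 5×2 + 1×4 + 1×2 = 16 → [16, 24, 16]. Compare to given [18, 24, 16]: they differ at index 0: given 18, correct 16, so answer: No

No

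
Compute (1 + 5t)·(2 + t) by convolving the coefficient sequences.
Ascending coefficients: a = [1, 5], b = [2, 1]. c[0] = 1×2 = 2; c[1] = 1×1 + 5×2 = 11; c[2] = 5×1 = 5. Result coefficients: [2, 11, 5] → 2 + 11t + 5t^2

2 + 11t + 5t^2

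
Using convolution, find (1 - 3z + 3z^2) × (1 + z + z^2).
Ascending coefficients: a = [1, -3, 3], b = [1, 1, 1]. c[0] = 1×1 = 1; c[1] = 1×1 + -3×1 = -2; c[2] = 1×1 + -3×1 + 3×1 = 1; c[3] = -3×1 + 3×1 = 0; c[4] = 3×1 = 3. Result coefficients: [1, -2, 1, 0, 3] → 1 - 2z + z^2 + 3z^4

1 - 2z + z^2 + 3z^4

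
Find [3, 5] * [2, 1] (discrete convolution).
y[0] = 3×2 = 6; y[1] = 3×1 + 5×2 = 13; y[2] = 5×1 = 5

[6, 13, 5]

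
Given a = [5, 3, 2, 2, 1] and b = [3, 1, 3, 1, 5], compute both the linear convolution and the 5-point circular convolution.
Linear: y_lin[0] = 5×3 = 15; y_lin[1] = 5×1 + 3×3 = 14; y_lin[2] = 5×3 + 3×1 + 2×3 = 24; y_lin[3] = 5×1 + 3×3 + 2×1 + 2×3 = 22; y_lin[4] = 5×5 + 3×1 + 2×3 + 2×1 + 1×3 = 39; y_lin[5] = 3×5 + 2×1 + 2×3 + 1×1 = 24; y_lin[6] = 2×5 + 2×1 + 1×3 = 15; y_lin[7] = 2×5 + 1×1 = 11; y_lin[8] = 1×5 = 5 → [15, 14, 24, 22, 39, 24, 15, 11, 5]. Circular (length 5): y[0] = 5×3 + 3×5 + 2×1 + 2×3 + 1×1 = 39; y[1] = 5×1 + 3×3 + 2×5 + 2×1 + 1×3 = 29; y[2] = 5×3 + 3×1 + 2×3 + 2×5 + 1×1 = 35; y[3] = 5×1 + 3×3 + 2×1 + 2×3 + 1×5 = 27; y[4] = 5×5 + 3×1 + 2×3 + 2×1 + 1×3 = 39 → [39, 29, 35, 27, 39]

Linear: [15, 14, 24, 22, 39, 24, 15, 11, 5], Circular: [39, 29, 35, 27, 39]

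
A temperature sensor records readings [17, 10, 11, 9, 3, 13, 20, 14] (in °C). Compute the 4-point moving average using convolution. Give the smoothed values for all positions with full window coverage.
4-point moving average kernel = [1, 1, 1, 1]. Apply in 'valid' mode (full window coverage): avg[0] = (17 + 10 + 11 + 9) / 4 = 11.75; avg[1] = (10 + 11 + 9 + 3) / 4 = 8.25; avg[2] = (11 + 9 + 3 + 13) / 4 = 9.0; avg[3] = (9 + 3 + 13 + 20) / 4 = 11.25; avg[4] = (3 + 13 + 20 + 14) / 4 = 12.5. Smoothed values: [11.75, 8.25, 9.0, 11.25, 12.5]

[11.75, 8.25, 9.0, 11.25, 12.5]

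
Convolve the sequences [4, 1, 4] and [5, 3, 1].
y[0] = 4×5 = 20; y[1] = 4×3 + 1×5 = 17; y[2] = 4×1 + 1×3 + 4×5 = 27; y[3] = 1×1 + 4×3 = 13; y[4] = 4×1 = 4

[20, 17, 27, 13, 4]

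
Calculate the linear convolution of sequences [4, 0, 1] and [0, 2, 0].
y[0] = 4×0 = 0; y[1] = 4×2 + 0×0 = 8; y[2] = 4×0 + 0×2 + 1×0 = 0; y[3] = 0×0 + 1×2 = 2; y[4] = 1×0 = 0

[0, 8, 0, 2, 0]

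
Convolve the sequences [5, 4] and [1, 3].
y[0] = 5×1 = 5; y[1] = 5×3 + 4×1 = 19; y[2] = 4×3 = 12

[5, 19, 12]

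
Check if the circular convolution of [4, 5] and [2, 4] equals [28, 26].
Recompute circular convolution of [4, 5] and [2, 4]: y[0] = 4×2 + 5×4 = 28; y[1] = 4×4 + 5×2 = 26 → [28, 26]. Given [28, 26] matches, so answer: Yes

Yes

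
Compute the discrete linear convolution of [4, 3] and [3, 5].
y[0] = 4×3 = 12; y[1] = 4×5 + 3×3 = 29; y[2] = 3×5 = 15

[12, 29, 15]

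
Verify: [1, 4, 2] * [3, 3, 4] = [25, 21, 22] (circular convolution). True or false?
Recompute circular convolution of [1, 4, 2] and [3, 3, 4]: y[0] = 1×3 + 4×4 + 2×3 = 25; y[1] = 1×3 + 4×3 + 2×4 = 23; y[2] = 1×4 + 4×3 + 2×3 = 22 → [25, 23, 22]. Compare to given [25, 21, 22]: they differ at index 1: given 21, correct 23, so answer: No

No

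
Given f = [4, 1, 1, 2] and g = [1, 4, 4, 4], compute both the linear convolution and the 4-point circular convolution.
Linear: y_lin[0] = 4×1 = 4; y_lin[1] = 4×4 + 1×1 = 17; y_lin[2] = 4×4 + 1×4 + 1×1 = 21; y_lin[3] = 4×4 + 1×4 + 1×4 + 2×1 = 26; y_lin[4] = 1×4 + 1×4 + 2×4 = 16; y_lin[5] = 1×4 + 2×4 = 12; y_lin[6] = 2×4 = 8 → [4, 17, 21, 26, 16, 12, 8]. Circular (length 4): y[0] = 4×1 + 1×4 + 1×4 + 2×4 = 20; y[1] = 4×4 + 1×1 + 1×4 + 2×4 = 29; y[2] = 4×4 + 1×4 + 1×1 + 2×4 = 29; y[3] = 4×4 + 1×4 + 1×4 + 2×1 = 26 → [20, 29, 29, 26]

Linear: [4, 17, 21, 26, 16, 12, 8], Circular: [20, 29, 29, 26]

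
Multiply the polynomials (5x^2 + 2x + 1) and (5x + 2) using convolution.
Ascending coefficients: a = [1, 2, 5], b = [2, 5]. c[0] = 1×2 = 2; c[1] = 1×5 + 2×2 = 9; c[2] = 2×5 + 5×2 = 20; c[3] = 5×5 = 25. Result coefficients: [2, 9, 20, 25] → 25x^3 + 20x^2 + 9x + 2

25x^3 + 20x^2 + 9x + 2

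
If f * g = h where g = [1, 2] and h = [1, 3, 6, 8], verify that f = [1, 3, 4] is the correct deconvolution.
Forward-compute [1, 3, 4] * [1, 2]: h[0] = 1×1 = 1; h[1] = 1×2 + 3×1 = 5; h[2] = 3×2 + 4×1 = 10; h[3] = 4×2 = 8 → [1, 5, 10, 8]. Does not match given h = [1, 3, 6, 8].

Not verified. [1, 3, 4] * [1, 2] = [1, 5, 10, 8], which differs from [1, 3, 6, 8] at index 1.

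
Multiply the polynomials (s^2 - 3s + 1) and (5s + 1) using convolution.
Ascending coefficients: a = [1, -3, 1], b = [1, 5]. c[0] = 1×1 = 1; c[1] = 1×5 + -3×1 = 2; c[2] = -3×5 + 1×1 = -14; c[3] = 1×5 = 5. Result coefficients: [1, 2, -14, 5] → 5s^3 - 14s^2 + 2s + 1

5s^3 - 14s^2 + 2s + 1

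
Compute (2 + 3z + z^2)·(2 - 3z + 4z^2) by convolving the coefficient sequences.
Ascending coefficients: a = [2, 3, 1], b = [2, -3, 4]. c[0] = 2×2 = 4; c[1] = 2×-3 + 3×2 = 0; c[2] = 2×4 + 3×-3 + 1×2 = 1; c[3] = 3×4 + 1×-3 = 9; c[4] = 1×4 = 4. Result coefficients: [4, 0, 1, 9, 4] → 4 + z^2 + 9z^3 + 4z^4

4 + z^2 + 9z^3 + 4z^4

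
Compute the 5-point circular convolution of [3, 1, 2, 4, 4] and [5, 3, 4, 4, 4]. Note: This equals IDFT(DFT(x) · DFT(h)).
Either evaluate y[k] = Σ_j x[j]·h[(k-j) mod 5] directly, or use IDFT(DFT(x) · DFT(h)). y[0] = 3×5 + 1×4 + 2×4 + 4×4 + 4×3 = 55; y[1] = 3×3 + 1×5 + 2×4 + 4×4 + 4×4 = 54; y[2] = 3×4 + 1×3 + 2×5 + 4×4 + 4×4 = 57; y[3] = 3×4 + 1×4 + 2×3 + 4×5 + 4×4 = 58; y[4] = 3×4 + 1×4 + 2×4 + 4×3 + 4×5 = 56. Result: [55, 54, 57, 58, 56]

[55, 54, 57, 58, 56]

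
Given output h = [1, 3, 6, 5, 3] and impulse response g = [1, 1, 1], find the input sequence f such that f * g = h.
Deconvolve h=[1, 3, 6, 5, 3] by g=[1, 1, 1]. Since g[0]=1, solve forward: f[0] = h[0] / 1 = 1; f[1] = (h[1] - 1×1) / 1 = 2; f[2] = (h[2] - 2×1 - 1×1) / 1 = 3. So f = [1, 2, 3]. Check by forward convolution: h[0] = 1×1 = 1; h[1] = 1×1 + 2×1 = 3; h[2] = 1×1 + 2×1 + 3×1 = 6; h[3] = 2×1 + 3×1 = 5; h[4] = 3×1 = 3

[1, 2, 3]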